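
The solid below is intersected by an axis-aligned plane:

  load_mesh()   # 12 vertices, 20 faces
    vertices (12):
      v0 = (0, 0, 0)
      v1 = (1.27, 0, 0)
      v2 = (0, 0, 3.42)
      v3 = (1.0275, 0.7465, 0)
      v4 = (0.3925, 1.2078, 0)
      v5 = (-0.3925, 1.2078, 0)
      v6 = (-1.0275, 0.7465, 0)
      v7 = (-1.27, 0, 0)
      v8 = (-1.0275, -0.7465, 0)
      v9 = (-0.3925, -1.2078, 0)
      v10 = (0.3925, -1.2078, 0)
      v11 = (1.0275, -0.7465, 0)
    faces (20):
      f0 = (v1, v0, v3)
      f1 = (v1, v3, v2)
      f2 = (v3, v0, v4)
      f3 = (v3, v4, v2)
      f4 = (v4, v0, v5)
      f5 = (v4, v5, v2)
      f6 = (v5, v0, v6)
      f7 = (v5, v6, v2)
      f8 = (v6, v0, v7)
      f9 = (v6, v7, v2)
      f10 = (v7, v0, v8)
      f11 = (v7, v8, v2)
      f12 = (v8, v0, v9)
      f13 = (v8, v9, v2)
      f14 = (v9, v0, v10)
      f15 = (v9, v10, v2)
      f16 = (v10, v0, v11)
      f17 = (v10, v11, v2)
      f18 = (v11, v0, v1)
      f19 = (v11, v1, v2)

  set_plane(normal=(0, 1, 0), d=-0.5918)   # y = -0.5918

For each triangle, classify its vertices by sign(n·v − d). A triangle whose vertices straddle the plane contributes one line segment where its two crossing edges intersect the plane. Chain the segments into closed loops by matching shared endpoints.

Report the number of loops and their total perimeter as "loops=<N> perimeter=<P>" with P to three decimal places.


Straddling triangles (10 of 20):
  (v7,v0,v8) [++-] → (-0.814567, -0.5918, 0)–(-1.07775, -0.5918, 0)  len=0.2632
  (v7,v8,v2) [+-+] → (-1.07775, -0.5918, 0)–(-0.814567, -0.5918, 0.708739)  len=0.7560
  (v8,v0,v9) [-+-] → (-0.814567, -0.5918, 0)–(-0.192318, -0.5918, 0)  len=0.6222
  (v8,v9,v2) [--+] → (-0.192318, -0.5918, 1.74426)–(-0.814567, -0.5918, 0.708739)  len=1.2081
  (v9,v0,v10) [-+-] → (-0.192318, -0.5918, 0)–(0.192318, -0.5918, 0)  len=0.3846
  (v9,v10,v2) [--+] → (0.192318, -0.5918, 1.74426)–(-0.192318, -0.5918, 1.74426)  len=0.3846
  (v10,v0,v11) [-+-] → (0.192318, -0.5918, 0)–(0.814567, -0.5918, 0)  len=0.6222
  (v10,v11,v2) [--+] → (0.814567, -0.5918, 0.708739)–(0.192318, -0.5918, 1.74426)  len=1.2081
  (v11,v0,v1) [-++] → (0.814567, -0.5918, 0)–(1.07775, -0.5918, 0)  len=0.2632
  (v11,v1,v2) [-++] → (1.07775, -0.5918, 0)–(0.814567, -0.5918, 0.708739)  len=0.7560

Chained into 1 loop(s):
  loop 1: 10 segments, perimeter = 6.4684
Total perimeter = 6.468

loops=1 perimeter=6.468


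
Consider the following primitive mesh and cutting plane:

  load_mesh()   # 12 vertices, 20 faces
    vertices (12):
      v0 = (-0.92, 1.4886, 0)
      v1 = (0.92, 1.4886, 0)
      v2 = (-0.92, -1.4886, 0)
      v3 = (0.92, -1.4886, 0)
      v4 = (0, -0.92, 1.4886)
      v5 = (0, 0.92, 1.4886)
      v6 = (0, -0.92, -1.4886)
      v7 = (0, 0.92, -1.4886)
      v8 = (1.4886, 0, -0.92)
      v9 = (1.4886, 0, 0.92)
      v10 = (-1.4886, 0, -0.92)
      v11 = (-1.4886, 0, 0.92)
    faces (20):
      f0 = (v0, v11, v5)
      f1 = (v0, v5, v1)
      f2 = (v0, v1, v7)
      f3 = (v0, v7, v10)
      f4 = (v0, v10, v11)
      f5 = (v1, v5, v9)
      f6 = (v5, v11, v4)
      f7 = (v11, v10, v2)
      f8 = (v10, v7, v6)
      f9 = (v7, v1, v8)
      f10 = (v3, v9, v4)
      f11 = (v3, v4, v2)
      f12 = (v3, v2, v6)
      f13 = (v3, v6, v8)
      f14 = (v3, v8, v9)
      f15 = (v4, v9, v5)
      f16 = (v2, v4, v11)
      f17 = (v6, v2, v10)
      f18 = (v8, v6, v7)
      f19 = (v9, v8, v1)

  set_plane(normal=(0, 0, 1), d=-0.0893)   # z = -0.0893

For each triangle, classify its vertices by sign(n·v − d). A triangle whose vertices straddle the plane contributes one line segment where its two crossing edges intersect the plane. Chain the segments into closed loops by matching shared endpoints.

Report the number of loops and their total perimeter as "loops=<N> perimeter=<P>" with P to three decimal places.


Straddling triangles (10 of 20):
  (v0,v1,v7) [++-] → (0.86481, 1.45449, -0.0893)–(-0.86481, 1.45449, -0.0893)  len=1.7296
  (v0,v7,v10) [+--] → (-0.86481, 1.45449, -0.0893)–(-0.975191, 1.34411, -0.0893)  len=0.1561
  (v0,v10,v11) [+-+] → (-0.975191, 1.34411, -0.0893)–(-1.4886, 0, -0.0893)  len=1.4388
  (v11,v10,v2) [+-+] → (-1.4886, 0, -0.0893)–(-0.975191, -1.34411, -0.0893)  len=1.4388
  (v7,v1,v8) [-+-] → (0.86481, 1.45449, -0.0893)–(0.975191, 1.34411, -0.0893)  len=0.1561
  (v3,v2,v6) [++-] → (-0.86481, -1.45449, -0.0893)–(0.86481, -1.45449, -0.0893)  len=1.7296
  (v3,v6,v8) [+--] → (0.86481, -1.45449, -0.0893)–(0.975191, -1.34411, -0.0893)  len=0.1561
  (v3,v8,v9) [+-+] → (0.975191, -1.34411, -0.0893)–(1.4886, 0, -0.0893)  len=1.4388
  (v6,v2,v10) [-+-] → (-0.86481, -1.45449, -0.0893)–(-0.975191, -1.34411, -0.0893)  len=0.1561
  (v9,v8,v1) [+-+] → (1.4886, 0, -0.0893)–(0.975191, 1.34411, -0.0893)  len=1.4388

Chained into 1 loop(s):
  loop 1: 10 segments, perimeter = 9.8390
Total perimeter = 9.839

loops=1 perimeter=9.839


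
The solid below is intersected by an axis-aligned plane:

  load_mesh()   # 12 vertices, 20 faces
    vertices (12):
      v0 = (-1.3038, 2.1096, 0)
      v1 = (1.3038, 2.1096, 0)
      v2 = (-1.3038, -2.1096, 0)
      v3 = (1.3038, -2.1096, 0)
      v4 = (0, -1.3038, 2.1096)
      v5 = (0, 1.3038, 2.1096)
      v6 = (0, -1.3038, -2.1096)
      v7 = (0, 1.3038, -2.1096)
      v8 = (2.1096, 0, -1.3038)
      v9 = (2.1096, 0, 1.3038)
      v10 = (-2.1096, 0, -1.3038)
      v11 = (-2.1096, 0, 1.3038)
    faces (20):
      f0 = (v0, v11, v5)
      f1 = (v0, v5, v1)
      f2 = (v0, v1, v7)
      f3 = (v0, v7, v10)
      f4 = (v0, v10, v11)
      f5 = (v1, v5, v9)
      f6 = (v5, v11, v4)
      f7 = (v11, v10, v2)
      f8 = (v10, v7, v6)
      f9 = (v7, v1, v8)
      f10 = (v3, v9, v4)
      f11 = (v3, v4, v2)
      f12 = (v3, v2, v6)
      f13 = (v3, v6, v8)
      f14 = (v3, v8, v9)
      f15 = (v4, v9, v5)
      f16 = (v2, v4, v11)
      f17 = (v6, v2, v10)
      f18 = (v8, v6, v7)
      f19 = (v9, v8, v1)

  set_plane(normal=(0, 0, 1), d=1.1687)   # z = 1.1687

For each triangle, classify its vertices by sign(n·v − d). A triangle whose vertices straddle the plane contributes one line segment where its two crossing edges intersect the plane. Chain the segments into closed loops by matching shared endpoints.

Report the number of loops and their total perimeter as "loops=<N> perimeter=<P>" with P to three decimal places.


Straddling triangles (10 of 20):
  (v0,v11,v5) [-++] → (-2.0261, 0.218597, 1.1687)–(-0.581506, 1.66319, 1.1687)  len=2.0430
  (v0,v5,v1) [-+-] → (-0.581506, 1.66319, 1.1687)–(0.581506, 1.66319, 1.1687)  len=1.1630
  (v0,v10,v11) [--+] → (-2.1096, 0, 1.1687)–(-2.0261, 0.218597, 1.1687)  len=0.2340
  (v1,v5,v9) [-++] → (0.581506, 1.66319, 1.1687)–(2.0261, 0.218597, 1.1687)  len=2.0430
  (v11,v10,v2) [+--] → (-2.1096, 0, 1.1687)–(-2.0261, -0.218597, 1.1687)  len=0.2340
  (v3,v9,v4) [-++] → (2.0261, -0.218597, 1.1687)–(0.581506, -1.66319, 1.1687)  len=2.0430
  (v3,v4,v2) [-+-] → (0.581506, -1.66319, 1.1687)–(-0.581506, -1.66319, 1.1687)  len=1.1630
  (v3,v8,v9) [--+] → (2.1096, 0, 1.1687)–(2.0261, -0.218597, 1.1687)  len=0.2340
  (v2,v4,v11) [-++] → (-0.581506, -1.66319, 1.1687)–(-2.0261, -0.218597, 1.1687)  len=2.0430
  (v9,v8,v1) [+--] → (2.1096, 0, 1.1687)–(2.0261, 0.218597, 1.1687)  len=0.2340

Chained into 1 loop(s):
  loop 1: 10 segments, perimeter = 11.4339
Total perimeter = 11.434

loops=1 perimeter=11.434


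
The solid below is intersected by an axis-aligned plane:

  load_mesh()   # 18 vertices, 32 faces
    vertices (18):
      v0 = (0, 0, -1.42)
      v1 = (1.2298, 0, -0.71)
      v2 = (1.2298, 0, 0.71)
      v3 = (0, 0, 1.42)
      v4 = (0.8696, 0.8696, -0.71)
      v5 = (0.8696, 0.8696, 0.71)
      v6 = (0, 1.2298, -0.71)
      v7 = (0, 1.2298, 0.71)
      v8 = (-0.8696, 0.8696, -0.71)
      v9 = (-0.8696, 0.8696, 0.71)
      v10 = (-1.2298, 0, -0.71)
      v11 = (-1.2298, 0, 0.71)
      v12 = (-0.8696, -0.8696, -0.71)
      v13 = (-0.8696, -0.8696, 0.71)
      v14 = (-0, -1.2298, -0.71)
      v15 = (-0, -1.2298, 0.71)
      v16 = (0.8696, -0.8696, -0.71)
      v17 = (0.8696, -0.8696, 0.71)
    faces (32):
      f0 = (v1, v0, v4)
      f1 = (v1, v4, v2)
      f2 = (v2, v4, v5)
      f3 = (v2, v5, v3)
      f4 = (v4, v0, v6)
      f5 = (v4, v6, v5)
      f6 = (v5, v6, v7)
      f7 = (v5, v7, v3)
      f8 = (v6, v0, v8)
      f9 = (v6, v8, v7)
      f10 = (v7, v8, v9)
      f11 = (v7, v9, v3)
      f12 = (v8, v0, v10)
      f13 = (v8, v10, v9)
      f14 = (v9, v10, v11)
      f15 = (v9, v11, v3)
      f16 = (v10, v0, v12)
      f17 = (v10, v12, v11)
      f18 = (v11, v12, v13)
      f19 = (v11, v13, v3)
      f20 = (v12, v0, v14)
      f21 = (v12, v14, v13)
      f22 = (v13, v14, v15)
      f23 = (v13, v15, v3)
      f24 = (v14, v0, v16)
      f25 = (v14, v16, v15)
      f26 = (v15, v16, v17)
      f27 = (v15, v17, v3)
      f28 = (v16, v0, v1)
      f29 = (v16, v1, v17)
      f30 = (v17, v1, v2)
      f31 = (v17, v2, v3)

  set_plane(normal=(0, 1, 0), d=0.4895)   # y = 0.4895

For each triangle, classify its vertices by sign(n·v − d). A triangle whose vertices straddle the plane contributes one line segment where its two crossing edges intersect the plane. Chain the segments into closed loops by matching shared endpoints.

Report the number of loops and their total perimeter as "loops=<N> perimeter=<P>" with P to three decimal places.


loops=1 perimeter=7.336

Straddling triangles (12 of 32):
  (v1,v0,v4) [--+] → (0.4895, 0.4895, -1.02034)–(1.02704, 0.4895, -0.71)  len=0.6207
  (v1,v4,v2) [-+-] → (1.02704, 0.4895, -0.71)–(1.02704, 0.4895, -0.0893215)  len=0.6207
  (v2,v4,v5) [-++] → (1.02704, 0.4895, -0.0893215)–(1.02704, 0.4895, 0.71)  len=0.7993
  (v2,v5,v3) [-+-] → (1.02704, 0.4895, 0.71)–(0.4895, 0.4895, 1.02034)  len=0.6207
  (v4,v0,v6) [+-+] → (0.4895, 0.4895, -1.02034)–(0, 0.4895, -1.1374)  len=0.5033
  (v5,v7,v3) [++-] → (0, 0.4895, 1.1374)–(0.4895, 0.4895, 1.02034)  len=0.5033
  (v6,v0,v8) [+-+] → (0, 0.4895, -1.1374)–(-0.4895, 0.4895, -1.02034)  len=0.5033
  (v7,v9,v3) [++-] → (-0.4895, 0.4895, 1.02034)–(0, 0.4895, 1.1374)  len=0.5033
  (v8,v0,v10) [+--] → (-0.4895, 0.4895, -1.02034)–(-1.02704, 0.4895, -0.71)  len=0.6207
  (v8,v10,v9) [+-+] → (-1.02704, 0.4895, -0.71)–(-1.02704, 0.4895, 0.0893215)  len=0.7993
  (v9,v10,v11) [+--] → (-1.02704, 0.4895, 0.0893215)–(-1.02704, 0.4895, 0.71)  len=0.6207
  (v9,v11,v3) [+--] → (-1.02704, 0.4895, 0.71)–(-0.4895, 0.4895, 1.02034)  len=0.6207

Chained into 1 loop(s):
  loop 1: 12 segments, perimeter = 7.3360
Total perimeter = 7.336


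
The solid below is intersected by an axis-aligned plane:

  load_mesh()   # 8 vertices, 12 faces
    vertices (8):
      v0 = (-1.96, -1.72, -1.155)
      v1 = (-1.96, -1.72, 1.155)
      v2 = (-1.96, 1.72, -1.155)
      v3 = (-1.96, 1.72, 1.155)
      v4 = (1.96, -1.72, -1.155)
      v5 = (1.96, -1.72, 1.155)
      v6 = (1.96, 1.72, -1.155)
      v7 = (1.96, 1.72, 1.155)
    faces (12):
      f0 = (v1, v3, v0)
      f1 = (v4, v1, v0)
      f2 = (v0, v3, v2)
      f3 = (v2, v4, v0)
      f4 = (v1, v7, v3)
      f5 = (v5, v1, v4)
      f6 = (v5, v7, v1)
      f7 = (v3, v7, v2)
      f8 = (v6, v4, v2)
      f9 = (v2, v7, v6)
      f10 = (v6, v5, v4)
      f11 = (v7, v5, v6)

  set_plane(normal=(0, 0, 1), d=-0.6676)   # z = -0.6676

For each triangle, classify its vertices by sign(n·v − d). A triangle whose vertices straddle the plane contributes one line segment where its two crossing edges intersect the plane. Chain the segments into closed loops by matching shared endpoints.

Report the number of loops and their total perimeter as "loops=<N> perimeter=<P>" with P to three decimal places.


Straddling triangles (8 of 12):
  (v1,v3,v0) [++-] → (-1.96, -0.994175, -0.6676)–(-1.96, -1.72, -0.6676)  len=0.7258
  (v4,v1,v0) [-+-] → (1.1329, -1.72, -0.6676)–(-1.96, -1.72, -0.6676)  len=3.0929
  (v0,v3,v2) [-+-] → (-1.96, -0.994175, -0.6676)–(-1.96, 1.72, -0.6676)  len=2.7142
  (v5,v1,v4) [++-] → (1.1329, -1.72, -0.6676)–(1.96, -1.72, -0.6676)  len=0.8271
  (v3,v7,v2) [++-] → (-1.1329, 1.72, -0.6676)–(-1.96, 1.72, -0.6676)  len=0.8271
  (v2,v7,v6) [-+-] → (-1.1329, 1.72, -0.6676)–(1.96, 1.72, -0.6676)  len=3.0929
  (v6,v5,v4) [-+-] → (1.96, 0.994175, -0.6676)–(1.96, -1.72, -0.6676)  len=2.7142
  (v7,v5,v6) [++-] → (1.96, 0.994175, -0.6676)–(1.96, 1.72, -0.6676)  len=0.7258

Chained into 1 loop(s):
  loop 1: 8 segments, perimeter = 14.7200
Total perimeter = 14.720

loops=1 perimeter=14.720


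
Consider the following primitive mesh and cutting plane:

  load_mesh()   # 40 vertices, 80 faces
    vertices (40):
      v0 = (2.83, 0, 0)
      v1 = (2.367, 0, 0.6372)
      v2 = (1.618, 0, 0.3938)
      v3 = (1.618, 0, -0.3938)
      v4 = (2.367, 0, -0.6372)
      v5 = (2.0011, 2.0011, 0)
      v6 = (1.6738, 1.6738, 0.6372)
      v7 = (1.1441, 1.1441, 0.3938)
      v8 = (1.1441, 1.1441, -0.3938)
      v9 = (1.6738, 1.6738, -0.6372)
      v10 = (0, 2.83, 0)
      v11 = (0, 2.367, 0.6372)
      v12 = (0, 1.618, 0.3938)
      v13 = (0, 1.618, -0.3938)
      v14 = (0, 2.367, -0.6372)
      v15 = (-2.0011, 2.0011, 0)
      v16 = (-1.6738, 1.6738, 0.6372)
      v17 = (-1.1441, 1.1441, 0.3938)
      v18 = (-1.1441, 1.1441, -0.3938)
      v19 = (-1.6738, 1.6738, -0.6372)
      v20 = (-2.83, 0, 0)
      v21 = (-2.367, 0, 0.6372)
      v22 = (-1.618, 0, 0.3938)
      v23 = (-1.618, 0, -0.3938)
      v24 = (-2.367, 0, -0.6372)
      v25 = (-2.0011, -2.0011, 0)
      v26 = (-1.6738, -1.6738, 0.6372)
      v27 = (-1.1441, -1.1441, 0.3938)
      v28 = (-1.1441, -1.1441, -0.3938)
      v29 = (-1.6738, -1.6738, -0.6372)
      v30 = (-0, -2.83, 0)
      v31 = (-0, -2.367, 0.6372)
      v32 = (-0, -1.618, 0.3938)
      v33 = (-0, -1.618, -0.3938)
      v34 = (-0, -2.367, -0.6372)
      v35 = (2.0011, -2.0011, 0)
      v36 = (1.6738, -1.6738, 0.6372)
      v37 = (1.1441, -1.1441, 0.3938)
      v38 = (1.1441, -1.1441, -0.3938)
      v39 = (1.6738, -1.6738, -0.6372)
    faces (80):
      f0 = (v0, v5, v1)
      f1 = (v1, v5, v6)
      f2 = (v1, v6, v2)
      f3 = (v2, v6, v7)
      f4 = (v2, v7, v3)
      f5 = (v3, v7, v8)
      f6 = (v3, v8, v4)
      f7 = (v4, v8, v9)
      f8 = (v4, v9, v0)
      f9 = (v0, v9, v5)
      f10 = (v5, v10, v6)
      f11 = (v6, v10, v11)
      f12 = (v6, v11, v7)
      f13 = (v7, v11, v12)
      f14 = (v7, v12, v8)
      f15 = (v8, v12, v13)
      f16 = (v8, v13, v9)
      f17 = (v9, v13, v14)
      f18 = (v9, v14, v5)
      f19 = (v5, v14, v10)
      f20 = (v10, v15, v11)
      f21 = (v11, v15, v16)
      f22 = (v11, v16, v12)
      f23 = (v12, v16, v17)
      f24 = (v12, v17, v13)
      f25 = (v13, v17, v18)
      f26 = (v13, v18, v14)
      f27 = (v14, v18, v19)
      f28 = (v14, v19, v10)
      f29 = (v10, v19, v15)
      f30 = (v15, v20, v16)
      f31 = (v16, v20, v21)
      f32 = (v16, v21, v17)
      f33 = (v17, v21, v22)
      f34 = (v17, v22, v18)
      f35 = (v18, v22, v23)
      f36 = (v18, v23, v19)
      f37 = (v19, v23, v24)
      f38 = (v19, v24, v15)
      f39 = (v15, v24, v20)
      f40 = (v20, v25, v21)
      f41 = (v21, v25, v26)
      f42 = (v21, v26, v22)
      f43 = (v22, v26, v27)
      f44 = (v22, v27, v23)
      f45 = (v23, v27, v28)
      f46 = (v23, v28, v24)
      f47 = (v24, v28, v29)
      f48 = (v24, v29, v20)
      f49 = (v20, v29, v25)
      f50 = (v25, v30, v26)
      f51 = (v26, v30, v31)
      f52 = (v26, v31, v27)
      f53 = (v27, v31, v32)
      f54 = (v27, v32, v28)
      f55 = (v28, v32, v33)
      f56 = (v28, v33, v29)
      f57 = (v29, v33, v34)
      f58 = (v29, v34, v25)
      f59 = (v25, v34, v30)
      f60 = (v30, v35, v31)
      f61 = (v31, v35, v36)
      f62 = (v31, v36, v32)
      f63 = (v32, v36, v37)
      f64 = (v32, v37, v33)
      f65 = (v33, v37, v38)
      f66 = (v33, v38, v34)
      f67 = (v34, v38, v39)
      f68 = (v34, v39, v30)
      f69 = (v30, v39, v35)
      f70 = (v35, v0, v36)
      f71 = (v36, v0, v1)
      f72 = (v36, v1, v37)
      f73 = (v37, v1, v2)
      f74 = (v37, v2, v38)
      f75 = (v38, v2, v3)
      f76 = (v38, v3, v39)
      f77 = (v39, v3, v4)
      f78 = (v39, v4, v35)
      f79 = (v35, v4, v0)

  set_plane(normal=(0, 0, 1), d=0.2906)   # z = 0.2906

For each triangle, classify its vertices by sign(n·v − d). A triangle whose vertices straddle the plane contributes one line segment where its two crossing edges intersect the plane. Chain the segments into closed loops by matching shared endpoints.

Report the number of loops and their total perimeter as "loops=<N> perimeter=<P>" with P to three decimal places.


loops=2 perimeter=25.942

Straddling triangles (32 of 80):
  (v0,v5,v1) [--+] → (2.16797, 1.08848, 0.2906)–(2.61885, 0, 0.2906)  len=1.1782
  (v1,v5,v6) [+-+] → (2.16797, 1.08848, 0.2906)–(1.85183, 1.85183, 0.2906)  len=0.8262
  (v2,v7,v3) [++-] → (1.2062, 0.994187, 0.2906)–(1.618, 0, 0.2906)  len=1.0761
  (v3,v7,v8) [-+-] → (1.2062, 0.994187, 0.2906)–(1.1441, 1.1441, 0.2906)  len=0.1623
  (v5,v10,v6) [--+] → (0.763349, 2.30271, 0.2906)–(1.85183, 1.85183, 0.2906)  len=1.1782
  (v6,v10,v11) [+-+] → (0.763349, 2.30271, 0.2906)–(0, 2.61885, 0.2906)  len=0.8262
  (v7,v12,v8) [++-] → (0.149913, 1.5559, 0.2906)–(1.1441, 1.1441, 0.2906)  len=1.0761
  (v8,v12,v13) [-+-] → (0.149913, 1.5559, 0.2906)–(0, 1.618, 0.2906)  len=0.1623
  (v10,v15,v11) [--+] → (-1.08848, 2.16797, 0.2906)–(0, 2.61885, 0.2906)  len=1.1782
  (v11,v15,v16) [+-+] → (-1.08848, 2.16797, 0.2906)–(-1.85183, 1.85183, 0.2906)  len=0.8262
  (v12,v17,v13) [++-] → (-0.994187, 1.2062, 0.2906)–(0, 1.618, 0.2906)  len=1.0761
  (v13,v17,v18) [-+-] → (-0.994187, 1.2062, 0.2906)–(-1.1441, 1.1441, 0.2906)  len=0.1623
  (v15,v20,v16) [--+] → (-2.30271, 0.763349, 0.2906)–(-1.85183, 1.85183, 0.2906)  len=1.1782
  (v16,v20,v21) [+-+] → (-2.30271, 0.763349, 0.2906)–(-2.61885, 0, 0.2906)  len=0.8262
  (v17,v22,v18) [++-] → (-1.5559, 0.149913, 0.2906)–(-1.1441, 1.1441, 0.2906)  len=1.0761
  (v18,v22,v23) [-+-] → (-1.5559, 0.149913, 0.2906)–(-1.618, 0, 0.2906)  len=0.1623
  (v20,v25,v21) [--+] → (-2.16797, -1.08848, 0.2906)–(-2.61885, 0, 0.2906)  len=1.1782
  (v21,v25,v26) [+-+] → (-2.16797, -1.08848, 0.2906)–(-1.85183, -1.85183, 0.2906)  len=0.8262
  (v22,v27,v23) [++-] → (-1.2062, -0.994187, 0.2906)–(-1.618, 0, 0.2906)  len=1.0761
  (v23,v27,v28) [-+-] → (-1.2062, -0.994187, 0.2906)–(-1.1441, -1.1441, 0.2906)  len=0.1623
  (v25,v30,v26) [--+] → (-0.763349, -2.30271, 0.2906)–(-1.85183, -1.85183, 0.2906)  len=1.1782
  (v26,v30,v31) [+-+] → (-0.763349, -2.30271, 0.2906)–(0, -2.61885, 0.2906)  len=0.8262
  (v27,v32,v28) [++-] → (-0.149913, -1.5559, 0.2906)–(-1.1441, -1.1441, 0.2906)  len=1.0761
  (v28,v32,v33) [-+-] → (-0.149913, -1.5559, 0.2906)–(0, -1.618, 0.2906)  len=0.1623
  (v30,v35,v31) [--+] → (1.08848, -2.16797, 0.2906)–(0, -2.61885, 0.2906)  len=1.1782
  (v31,v35,v36) [+-+] → (1.08848, -2.16797, 0.2906)–(1.85183, -1.85183, 0.2906)  len=0.8262
  (v32,v37,v33) [++-] → (0.994187, -1.2062, 0.2906)–(0, -1.618, 0.2906)  len=1.0761
  (v33,v37,v38) [-+-] → (0.994187, -1.2062, 0.2906)–(1.1441, -1.1441, 0.2906)  len=0.1623
  (v35,v0,v36) [--+] → (2.30271, -0.763349, 0.2906)–(1.85183, -1.85183, 0.2906)  len=1.1782
  (v36,v0,v1) [+-+] → (2.30271, -0.763349, 0.2906)–(2.61885, 0, 0.2906)  len=0.8262
  (v37,v2,v38) [++-] → (1.5559, -0.149913, 0.2906)–(1.1441, -1.1441, 0.2906)  len=1.0761
  (v38,v2,v3) [-+-] → (1.5559, -0.149913, 0.2906)–(1.618, 0, 0.2906)  len=0.1623

Chained into 2 loop(s):
  loop 1: 16 segments, perimeter = 16.0351
  loop 2: 16 segments, perimeter = 9.9069
Total perimeter = 25.942


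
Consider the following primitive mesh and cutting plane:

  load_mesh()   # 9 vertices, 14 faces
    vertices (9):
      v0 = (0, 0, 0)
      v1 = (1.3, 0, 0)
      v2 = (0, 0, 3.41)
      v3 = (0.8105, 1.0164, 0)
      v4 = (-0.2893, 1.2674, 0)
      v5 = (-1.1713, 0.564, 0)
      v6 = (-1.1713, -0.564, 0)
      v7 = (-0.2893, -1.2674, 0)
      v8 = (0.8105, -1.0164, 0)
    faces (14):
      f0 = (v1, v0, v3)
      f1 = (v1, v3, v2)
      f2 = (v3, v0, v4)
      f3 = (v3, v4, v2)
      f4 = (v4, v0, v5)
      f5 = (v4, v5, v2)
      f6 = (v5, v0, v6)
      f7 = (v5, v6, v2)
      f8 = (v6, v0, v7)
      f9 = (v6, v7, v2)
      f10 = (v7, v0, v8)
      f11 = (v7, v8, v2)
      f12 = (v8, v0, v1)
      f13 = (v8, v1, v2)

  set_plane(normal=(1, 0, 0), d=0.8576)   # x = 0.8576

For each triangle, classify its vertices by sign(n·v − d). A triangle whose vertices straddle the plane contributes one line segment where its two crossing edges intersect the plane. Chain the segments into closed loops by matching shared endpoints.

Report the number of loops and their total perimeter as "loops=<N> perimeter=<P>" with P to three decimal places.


Straddling triangles (4 of 14):
  (v1,v0,v3) [+--] → (0.8576, 0, 0)–(0.8576, 0.918601, 0)  len=0.9186
  (v1,v3,v2) [+--] → (0.8576, 0.918601, 0)–(0.8576, 0, 1.16045)  len=1.4800
  (v8,v0,v1) [--+] → (0.8576, 0, 0)–(0.8576, -0.918601, 0)  len=0.9186
  (v8,v1,v2) [-+-] → (0.8576, -0.918601, 0)–(0.8576, 0, 1.16045)  len=1.4800

Chained into 1 loop(s):
  loop 1: 4 segments, perimeter = 4.7973
Total perimeter = 4.797

loops=1 perimeter=4.797


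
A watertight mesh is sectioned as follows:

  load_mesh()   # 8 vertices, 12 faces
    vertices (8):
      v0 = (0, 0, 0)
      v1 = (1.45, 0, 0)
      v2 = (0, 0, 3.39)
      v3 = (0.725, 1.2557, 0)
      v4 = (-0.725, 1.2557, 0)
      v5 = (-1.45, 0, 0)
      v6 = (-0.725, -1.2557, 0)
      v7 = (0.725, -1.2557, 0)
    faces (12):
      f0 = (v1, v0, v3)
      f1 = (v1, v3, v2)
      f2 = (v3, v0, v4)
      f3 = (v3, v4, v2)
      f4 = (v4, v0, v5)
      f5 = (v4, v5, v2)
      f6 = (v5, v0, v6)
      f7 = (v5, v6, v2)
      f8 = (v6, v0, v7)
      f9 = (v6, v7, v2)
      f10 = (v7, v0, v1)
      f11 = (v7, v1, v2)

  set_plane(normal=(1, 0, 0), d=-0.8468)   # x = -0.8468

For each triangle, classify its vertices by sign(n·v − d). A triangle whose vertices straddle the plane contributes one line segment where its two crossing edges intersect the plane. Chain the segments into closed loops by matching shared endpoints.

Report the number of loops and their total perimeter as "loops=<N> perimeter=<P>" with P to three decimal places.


Straddling triangles (4 of 12):
  (v4,v0,v5) [++-] → (-0.8468, 0, 0)–(-0.8468, 1.04474, 0)  len=1.0447
  (v4,v5,v2) [+-+] → (-0.8468, 1.04474, 0)–(-0.8468, 0, 1.41024)  len=1.7551
  (v5,v0,v6) [-++] → (-0.8468, 0, 0)–(-0.8468, -1.04474, 0)  len=1.0447
  (v5,v6,v2) [-++] → (-0.8468, -1.04474, 0)–(-0.8468, 0, 1.41024)  len=1.7551

Chained into 1 loop(s):
  loop 1: 4 segments, perimeter = 5.5996
Total perimeter = 5.600

loops=1 perimeter=5.600


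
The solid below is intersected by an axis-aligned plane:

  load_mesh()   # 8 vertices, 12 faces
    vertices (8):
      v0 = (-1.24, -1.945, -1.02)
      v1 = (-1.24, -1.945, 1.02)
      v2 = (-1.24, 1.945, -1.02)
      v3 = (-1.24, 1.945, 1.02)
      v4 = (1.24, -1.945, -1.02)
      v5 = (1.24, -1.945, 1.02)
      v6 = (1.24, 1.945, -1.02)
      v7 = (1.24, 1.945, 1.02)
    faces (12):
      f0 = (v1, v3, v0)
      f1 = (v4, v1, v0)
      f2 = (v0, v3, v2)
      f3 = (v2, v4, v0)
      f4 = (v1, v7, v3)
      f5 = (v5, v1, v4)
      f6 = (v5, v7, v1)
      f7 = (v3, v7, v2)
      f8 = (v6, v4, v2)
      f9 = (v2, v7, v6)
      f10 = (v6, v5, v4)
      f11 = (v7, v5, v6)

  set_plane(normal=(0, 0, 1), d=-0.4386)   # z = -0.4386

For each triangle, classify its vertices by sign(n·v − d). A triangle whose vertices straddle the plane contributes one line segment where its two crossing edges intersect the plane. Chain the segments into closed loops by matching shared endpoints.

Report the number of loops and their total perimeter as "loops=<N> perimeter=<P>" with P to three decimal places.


loops=1 perimeter=12.740

Straddling triangles (8 of 12):
  (v1,v3,v0) [++-] → (-1.24, -0.83635, -0.4386)–(-1.24, -1.945, -0.4386)  len=1.1086
  (v4,v1,v0) [-+-] → (0.5332, -1.945, -0.4386)–(-1.24, -1.945, -0.4386)  len=1.7732
  (v0,v3,v2) [-+-] → (-1.24, -0.83635, -0.4386)–(-1.24, 1.945, -0.4386)  len=2.7813
  (v5,v1,v4) [++-] → (0.5332, -1.945, -0.4386)–(1.24, -1.945, -0.4386)  len=0.7068
  (v3,v7,v2) [++-] → (-0.5332, 1.945, -0.4386)–(-1.24, 1.945, -0.4386)  len=0.7068
  (v2,v7,v6) [-+-] → (-0.5332, 1.945, -0.4386)–(1.24, 1.945, -0.4386)  len=1.7732
  (v6,v5,v4) [-+-] → (1.24, 0.83635, -0.4386)–(1.24, -1.945, -0.4386)  len=2.7813
  (v7,v5,v6) [++-] → (1.24, 0.83635, -0.4386)–(1.24, 1.945, -0.4386)  len=1.1086

Chained into 1 loop(s):
  loop 1: 8 segments, perimeter = 12.7400
Total perimeter = 12.740


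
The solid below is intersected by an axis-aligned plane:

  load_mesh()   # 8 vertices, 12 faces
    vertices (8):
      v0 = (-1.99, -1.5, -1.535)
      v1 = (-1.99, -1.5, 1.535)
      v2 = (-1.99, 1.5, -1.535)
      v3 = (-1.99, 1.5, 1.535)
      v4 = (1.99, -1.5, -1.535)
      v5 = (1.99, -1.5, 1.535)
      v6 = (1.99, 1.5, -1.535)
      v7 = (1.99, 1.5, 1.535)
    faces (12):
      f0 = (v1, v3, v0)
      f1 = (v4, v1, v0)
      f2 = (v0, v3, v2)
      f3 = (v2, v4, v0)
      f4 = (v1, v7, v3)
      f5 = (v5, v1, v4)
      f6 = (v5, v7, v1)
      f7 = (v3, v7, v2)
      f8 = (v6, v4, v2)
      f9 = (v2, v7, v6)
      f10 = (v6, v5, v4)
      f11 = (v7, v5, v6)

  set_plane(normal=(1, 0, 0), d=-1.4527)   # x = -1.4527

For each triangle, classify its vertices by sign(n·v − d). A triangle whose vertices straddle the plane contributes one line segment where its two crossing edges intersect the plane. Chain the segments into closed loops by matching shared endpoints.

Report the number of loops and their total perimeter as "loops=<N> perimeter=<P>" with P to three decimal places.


loops=1 perimeter=12.140

Straddling triangles (8 of 12):
  (v4,v1,v0) [+--] → (-1.4527, -1.5, 1.12055)–(-1.4527, -1.5, -1.535)  len=2.6555
  (v2,v4,v0) [-+-] → (-1.4527, 1.095, -1.535)–(-1.4527, -1.5, -1.535)  len=2.5950
  (v1,v7,v3) [-+-] → (-1.4527, -1.095, 1.535)–(-1.4527, 1.5, 1.535)  len=2.5950
  (v5,v1,v4) [+-+] → (-1.4527, -1.5, 1.535)–(-1.4527, -1.5, 1.12055)  len=0.4144
  (v5,v7,v1) [++-] → (-1.4527, -1.095, 1.535)–(-1.4527, -1.5, 1.535)  len=0.4050
  (v3,v7,v2) [-+-] → (-1.4527, 1.5, 1.535)–(-1.4527, 1.5, -1.12055)  len=2.6555
  (v6,v4,v2) [++-] → (-1.4527, 1.095, -1.535)–(-1.4527, 1.5, -1.535)  len=0.4050
  (v2,v7,v6) [-++] → (-1.4527, 1.5, -1.12055)–(-1.4527, 1.5, -1.535)  len=0.4144

Chained into 1 loop(s):
  loop 1: 8 segments, perimeter = 12.1400
Total perimeter = 12.140


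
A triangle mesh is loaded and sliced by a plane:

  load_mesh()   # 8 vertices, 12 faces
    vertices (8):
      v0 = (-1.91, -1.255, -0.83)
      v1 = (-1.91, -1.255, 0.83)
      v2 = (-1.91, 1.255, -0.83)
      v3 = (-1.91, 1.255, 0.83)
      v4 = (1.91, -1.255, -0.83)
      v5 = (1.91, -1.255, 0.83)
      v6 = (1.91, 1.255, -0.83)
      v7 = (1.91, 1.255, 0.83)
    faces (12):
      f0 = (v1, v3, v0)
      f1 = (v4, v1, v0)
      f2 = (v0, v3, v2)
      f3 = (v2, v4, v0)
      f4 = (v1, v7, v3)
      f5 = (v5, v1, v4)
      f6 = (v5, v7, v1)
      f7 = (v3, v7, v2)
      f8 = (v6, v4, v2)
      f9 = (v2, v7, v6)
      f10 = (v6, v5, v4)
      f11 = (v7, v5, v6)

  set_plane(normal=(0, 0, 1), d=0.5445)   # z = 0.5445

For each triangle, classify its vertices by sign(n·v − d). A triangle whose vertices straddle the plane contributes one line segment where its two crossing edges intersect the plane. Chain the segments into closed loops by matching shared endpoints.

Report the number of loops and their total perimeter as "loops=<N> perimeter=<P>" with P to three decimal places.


Straddling triangles (8 of 12):
  (v1,v3,v0) [++-] → (-1.91, 0.82331, 0.5445)–(-1.91, -1.255, 0.5445)  len=2.0783
  (v4,v1,v0) [-+-] → (-1.25301, -1.255, 0.5445)–(-1.91, -1.255, 0.5445)  len=0.6570
  (v0,v3,v2) [-+-] → (-1.91, 0.82331, 0.5445)–(-1.91, 1.255, 0.5445)  len=0.4317
  (v5,v1,v4) [++-] → (-1.25301, -1.255, 0.5445)–(1.91, -1.255, 0.5445)  len=3.1630
  (v3,v7,v2) [++-] → (1.25301, 1.255, 0.5445)–(-1.91, 1.255, 0.5445)  len=3.1630
  (v2,v7,v6) [-+-] → (1.25301, 1.255, 0.5445)–(1.91, 1.255, 0.5445)  len=0.6570
  (v6,v5,v4) [-+-] → (1.91, -0.82331, 0.5445)–(1.91, -1.255, 0.5445)  len=0.4317
  (v7,v5,v6) [++-] → (1.91, -0.82331, 0.5445)–(1.91, 1.255, 0.5445)  len=2.0783

Chained into 1 loop(s):
  loop 1: 8 segments, perimeter = 12.6600
Total perimeter = 12.660

loops=1 perimeter=12.660


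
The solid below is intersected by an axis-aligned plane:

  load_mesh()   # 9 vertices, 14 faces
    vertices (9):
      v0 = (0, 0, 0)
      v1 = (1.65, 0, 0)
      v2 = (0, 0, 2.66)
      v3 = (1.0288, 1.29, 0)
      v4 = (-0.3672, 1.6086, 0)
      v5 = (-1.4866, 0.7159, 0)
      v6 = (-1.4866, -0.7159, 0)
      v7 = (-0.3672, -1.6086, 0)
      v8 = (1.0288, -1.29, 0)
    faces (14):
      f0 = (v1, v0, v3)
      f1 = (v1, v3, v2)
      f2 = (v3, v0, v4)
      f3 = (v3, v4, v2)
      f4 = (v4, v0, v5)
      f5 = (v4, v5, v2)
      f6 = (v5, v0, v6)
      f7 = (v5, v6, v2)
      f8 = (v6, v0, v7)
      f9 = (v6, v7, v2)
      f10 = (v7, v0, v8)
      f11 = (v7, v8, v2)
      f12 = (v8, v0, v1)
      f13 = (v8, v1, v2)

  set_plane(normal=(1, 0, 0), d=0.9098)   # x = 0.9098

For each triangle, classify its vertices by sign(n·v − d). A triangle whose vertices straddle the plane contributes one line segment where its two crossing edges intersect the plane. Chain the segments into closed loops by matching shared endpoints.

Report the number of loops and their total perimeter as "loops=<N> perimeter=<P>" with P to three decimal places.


loops=1 perimeter=6.232

Straddling triangles (8 of 14):
  (v1,v0,v3) [+-+] → (0.9098, 0, 0)–(0.9098, 1.14079, 0)  len=1.1408
  (v1,v3,v2) [++-] → (0.9098, 1.14079, 0.307679)–(0.9098, 0, 1.19329)  len=1.4442
  (v3,v0,v4) [+--] → (0.9098, 1.14079, 0)–(0.9098, 1.31716, 0)  len=0.1764
  (v3,v4,v2) [+--] → (0.9098, 1.31716, 0)–(0.9098, 1.14079, 0.307679)  len=0.3546
  (v7,v0,v8) [--+] → (0.9098, -1.14079, 0)–(0.9098, -1.31716, 0)  len=0.1764
  (v7,v8,v2) [-+-] → (0.9098, -1.31716, 0)–(0.9098, -1.14079, 0.307679)  len=0.3546
  (v8,v0,v1) [+-+] → (0.9098, -1.14079, 0)–(0.9098, 0, 0)  len=1.1408
  (v8,v1,v2) [++-] → (0.9098, 0, 1.19329)–(0.9098, -1.14079, 0.307679)  len=1.4442

Chained into 1 loop(s):
  loop 1: 8 segments, perimeter = 6.2320
Total perimeter = 6.232


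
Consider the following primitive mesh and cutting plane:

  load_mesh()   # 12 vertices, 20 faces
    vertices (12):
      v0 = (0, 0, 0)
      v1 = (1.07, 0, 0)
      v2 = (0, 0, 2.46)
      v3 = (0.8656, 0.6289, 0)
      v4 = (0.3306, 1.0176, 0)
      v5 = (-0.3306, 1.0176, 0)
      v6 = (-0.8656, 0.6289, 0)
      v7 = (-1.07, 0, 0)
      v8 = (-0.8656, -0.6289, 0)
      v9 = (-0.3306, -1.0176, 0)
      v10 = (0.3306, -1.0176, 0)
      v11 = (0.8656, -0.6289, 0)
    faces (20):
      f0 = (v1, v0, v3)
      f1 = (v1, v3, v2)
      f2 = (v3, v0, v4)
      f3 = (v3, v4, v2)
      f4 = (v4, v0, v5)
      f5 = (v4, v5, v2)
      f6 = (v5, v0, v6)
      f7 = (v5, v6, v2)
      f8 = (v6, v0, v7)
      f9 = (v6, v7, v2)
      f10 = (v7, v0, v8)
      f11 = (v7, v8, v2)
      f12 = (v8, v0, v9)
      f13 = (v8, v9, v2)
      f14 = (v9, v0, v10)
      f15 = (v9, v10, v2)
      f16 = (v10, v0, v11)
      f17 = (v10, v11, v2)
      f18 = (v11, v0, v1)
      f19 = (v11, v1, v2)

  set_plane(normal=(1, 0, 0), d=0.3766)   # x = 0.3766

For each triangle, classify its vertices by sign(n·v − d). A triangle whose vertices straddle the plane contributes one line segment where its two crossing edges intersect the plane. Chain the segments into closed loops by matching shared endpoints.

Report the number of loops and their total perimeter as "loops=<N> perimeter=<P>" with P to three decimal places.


loops=1 perimeter=5.773

Straddling triangles (8 of 20):
  (v1,v0,v3) [+-+] → (0.3766, 0, 0)–(0.3766, 0.273618, 0)  len=0.2736
  (v1,v3,v2) [++-] → (0.3766, 0.273618, 1.38972)–(0.3766, 0, 1.59417)  len=0.3416
  (v3,v0,v4) [+--] → (0.3766, 0.273618, 0)–(0.3766, 0.984179, 0)  len=0.7106
  (v3,v4,v2) [+--] → (0.3766, 0.984179, 0)–(0.3766, 0.273618, 1.38972)  len=1.5608
  (v10,v0,v11) [--+] → (0.3766, -0.273618, 0)–(0.3766, -0.984179, 0)  len=0.7106
  (v10,v11,v2) [-+-] → (0.3766, -0.984179, 0)–(0.3766, -0.273618, 1.38972)  len=1.5608
  (v11,v0,v1) [+-+] → (0.3766, -0.273618, 0)–(0.3766, 0, 0)  len=0.2736
  (v11,v1,v2) [++-] → (0.3766, 0, 1.59417)–(0.3766, -0.273618, 1.38972)  len=0.3416

Chained into 1 loop(s):
  loop 1: 8 segments, perimeter = 5.7732
Total perimeter = 5.773


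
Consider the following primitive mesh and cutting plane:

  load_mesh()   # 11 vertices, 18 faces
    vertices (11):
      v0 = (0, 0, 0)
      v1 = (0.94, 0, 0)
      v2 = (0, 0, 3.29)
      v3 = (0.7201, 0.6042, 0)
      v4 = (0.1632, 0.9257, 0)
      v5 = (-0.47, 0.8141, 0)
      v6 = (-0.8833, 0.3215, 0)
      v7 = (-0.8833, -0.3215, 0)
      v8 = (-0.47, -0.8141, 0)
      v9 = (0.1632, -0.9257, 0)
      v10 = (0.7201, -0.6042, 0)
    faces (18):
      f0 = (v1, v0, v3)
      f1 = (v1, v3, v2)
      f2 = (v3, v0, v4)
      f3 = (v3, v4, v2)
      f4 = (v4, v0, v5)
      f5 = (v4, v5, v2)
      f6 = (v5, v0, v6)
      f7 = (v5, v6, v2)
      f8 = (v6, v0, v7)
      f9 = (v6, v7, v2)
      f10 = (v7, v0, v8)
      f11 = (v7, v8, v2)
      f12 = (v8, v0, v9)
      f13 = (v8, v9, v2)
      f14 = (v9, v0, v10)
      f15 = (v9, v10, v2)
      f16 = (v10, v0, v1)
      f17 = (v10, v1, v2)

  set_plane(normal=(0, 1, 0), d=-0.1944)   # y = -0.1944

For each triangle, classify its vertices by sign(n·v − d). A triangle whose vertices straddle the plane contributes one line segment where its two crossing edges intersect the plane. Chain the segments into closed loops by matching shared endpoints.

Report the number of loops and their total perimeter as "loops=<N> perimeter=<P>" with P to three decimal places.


Straddling triangles (10 of 18):
  (v6,v0,v7) [++-] → (-0.534101, -0.1944, 0)–(-0.8833, -0.1944, 0)  len=0.3492
  (v6,v7,v2) [+-+] → (-0.8833, -0.1944, 0)–(-0.534101, -0.1944, 1.30065)  len=1.3467
  (v7,v0,v8) [-+-] → (-0.534101, -0.1944, 0)–(-0.112232, -0.1944, 0)  len=0.4219
  (v7,v8,v2) [--+] → (-0.112232, -0.1944, 2.50438)–(-0.534101, -0.1944, 1.30065)  len=1.2755
  (v8,v0,v9) [-+-] → (-0.112232, -0.1944, 0)–(0.0342725, -0.1944, 0)  len=0.1465
  (v8,v9,v2) [--+] → (0.0342725, -0.1944, 2.59909)–(-0.112232, -0.1944, 2.50438)  len=0.1745
  (v9,v0,v10) [-+-] → (0.0342725, -0.1944, 0)–(0.231691, -0.1944, 0)  len=0.1974
  (v9,v10,v2) [--+] → (0.231691, -0.1944, 2.23145)–(0.0342725, -0.1944, 2.59909)  len=0.4173
  (v10,v0,v1) [-++] → (0.231691, -0.1944, 0)–(0.869248, -0.1944, 0)  len=0.6376
  (v10,v1,v2) [-++] → (0.869248, -0.1944, 0)–(0.231691, -0.1944, 2.23145)  len=2.3207

Chained into 1 loop(s):
  loop 1: 10 segments, perimeter = 7.2873
Total perimeter = 7.287

loops=1 perimeter=7.287


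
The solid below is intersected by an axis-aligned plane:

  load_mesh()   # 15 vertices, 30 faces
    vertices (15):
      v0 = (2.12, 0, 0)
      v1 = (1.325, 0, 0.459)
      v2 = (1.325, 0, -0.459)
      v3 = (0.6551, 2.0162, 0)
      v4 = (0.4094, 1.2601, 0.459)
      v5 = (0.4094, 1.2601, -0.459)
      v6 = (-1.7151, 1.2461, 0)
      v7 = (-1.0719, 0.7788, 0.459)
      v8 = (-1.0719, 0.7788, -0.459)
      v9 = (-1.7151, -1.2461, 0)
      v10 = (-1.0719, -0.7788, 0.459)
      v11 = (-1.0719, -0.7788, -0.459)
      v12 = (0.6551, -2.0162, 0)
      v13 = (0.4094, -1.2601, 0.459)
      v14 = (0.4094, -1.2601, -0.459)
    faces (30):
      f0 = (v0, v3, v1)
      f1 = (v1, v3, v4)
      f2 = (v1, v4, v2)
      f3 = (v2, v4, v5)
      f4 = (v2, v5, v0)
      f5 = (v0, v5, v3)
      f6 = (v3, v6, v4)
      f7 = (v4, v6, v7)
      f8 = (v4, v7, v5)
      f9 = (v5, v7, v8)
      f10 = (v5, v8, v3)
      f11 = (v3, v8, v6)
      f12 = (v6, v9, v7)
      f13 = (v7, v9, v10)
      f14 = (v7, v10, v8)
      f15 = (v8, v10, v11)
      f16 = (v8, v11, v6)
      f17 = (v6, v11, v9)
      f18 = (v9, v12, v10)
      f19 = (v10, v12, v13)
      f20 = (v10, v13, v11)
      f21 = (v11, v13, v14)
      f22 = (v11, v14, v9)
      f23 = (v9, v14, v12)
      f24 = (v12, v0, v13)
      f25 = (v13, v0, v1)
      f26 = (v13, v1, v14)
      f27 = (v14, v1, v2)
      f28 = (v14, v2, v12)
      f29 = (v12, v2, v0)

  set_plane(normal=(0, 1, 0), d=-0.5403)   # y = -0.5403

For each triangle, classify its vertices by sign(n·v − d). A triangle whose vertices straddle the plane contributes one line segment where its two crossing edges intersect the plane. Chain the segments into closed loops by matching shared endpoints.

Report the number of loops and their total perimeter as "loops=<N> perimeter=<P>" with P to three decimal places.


loops=2 perimeter=5.252

Straddling triangles (12 of 30):
  (v6,v9,v7) [+-+] → (-1.7151, -0.5403, 0)–(-1.49091, -0.5403, 0.159989)  len=0.2754
  (v7,v9,v10) [+--] → (-1.49091, -0.5403, 0.159989)–(-1.0719, -0.5403, 0.459)  len=0.5148
  (v7,v10,v8) [+-+] → (-1.0719, -0.5403, 0.459)–(-1.0719, -0.5403, 0.318436)  len=0.1406
  (v8,v10,v11) [+--] → (-1.0719, -0.5403, 0.318436)–(-1.0719, -0.5403, -0.459)  len=0.7774
  (v8,v11,v6) [+-+] → (-1.0719, -0.5403, -0.459)–(-1.14766, -0.5403, -0.404937)  len=0.0931
  (v6,v11,v9) [+--] → (-1.14766, -0.5403, -0.404937)–(-1.7151, -0.5403, 0)  len=0.6971
  (v12,v0,v13) [-+-] → (1.72744, -0.5403, 0)–(1.38654, -0.5403, 0.196808)  len=0.3936
  (v13,v0,v1) [-++] → (1.38654, -0.5403, 0.196808)–(0.932413, -0.5403, 0.459)  len=0.5244
  (v13,v1,v14) [-+-] → (0.932413, -0.5403, 0.459)–(0.932413, -0.5403, 0.0653841)  len=0.3936
  (v14,v1,v2) [-++] → (0.932413, -0.5403, 0.0653841)–(0.932413, -0.5403, -0.459)  len=0.5244
  (v14,v2,v12) [-+-] → (0.932413, -0.5403, -0.459)–(1.14548, -0.5403, -0.335997)  len=0.2460
  (v12,v2,v0) [-++] → (1.14548, -0.5403, -0.335997)–(1.72744, -0.5403, 0)  len=0.6720

Chained into 2 loop(s):
  loop 1: 6 segments, perimeter = 2.4984
  loop 2: 6 segments, perimeter = 2.7540
Total perimeter = 5.252


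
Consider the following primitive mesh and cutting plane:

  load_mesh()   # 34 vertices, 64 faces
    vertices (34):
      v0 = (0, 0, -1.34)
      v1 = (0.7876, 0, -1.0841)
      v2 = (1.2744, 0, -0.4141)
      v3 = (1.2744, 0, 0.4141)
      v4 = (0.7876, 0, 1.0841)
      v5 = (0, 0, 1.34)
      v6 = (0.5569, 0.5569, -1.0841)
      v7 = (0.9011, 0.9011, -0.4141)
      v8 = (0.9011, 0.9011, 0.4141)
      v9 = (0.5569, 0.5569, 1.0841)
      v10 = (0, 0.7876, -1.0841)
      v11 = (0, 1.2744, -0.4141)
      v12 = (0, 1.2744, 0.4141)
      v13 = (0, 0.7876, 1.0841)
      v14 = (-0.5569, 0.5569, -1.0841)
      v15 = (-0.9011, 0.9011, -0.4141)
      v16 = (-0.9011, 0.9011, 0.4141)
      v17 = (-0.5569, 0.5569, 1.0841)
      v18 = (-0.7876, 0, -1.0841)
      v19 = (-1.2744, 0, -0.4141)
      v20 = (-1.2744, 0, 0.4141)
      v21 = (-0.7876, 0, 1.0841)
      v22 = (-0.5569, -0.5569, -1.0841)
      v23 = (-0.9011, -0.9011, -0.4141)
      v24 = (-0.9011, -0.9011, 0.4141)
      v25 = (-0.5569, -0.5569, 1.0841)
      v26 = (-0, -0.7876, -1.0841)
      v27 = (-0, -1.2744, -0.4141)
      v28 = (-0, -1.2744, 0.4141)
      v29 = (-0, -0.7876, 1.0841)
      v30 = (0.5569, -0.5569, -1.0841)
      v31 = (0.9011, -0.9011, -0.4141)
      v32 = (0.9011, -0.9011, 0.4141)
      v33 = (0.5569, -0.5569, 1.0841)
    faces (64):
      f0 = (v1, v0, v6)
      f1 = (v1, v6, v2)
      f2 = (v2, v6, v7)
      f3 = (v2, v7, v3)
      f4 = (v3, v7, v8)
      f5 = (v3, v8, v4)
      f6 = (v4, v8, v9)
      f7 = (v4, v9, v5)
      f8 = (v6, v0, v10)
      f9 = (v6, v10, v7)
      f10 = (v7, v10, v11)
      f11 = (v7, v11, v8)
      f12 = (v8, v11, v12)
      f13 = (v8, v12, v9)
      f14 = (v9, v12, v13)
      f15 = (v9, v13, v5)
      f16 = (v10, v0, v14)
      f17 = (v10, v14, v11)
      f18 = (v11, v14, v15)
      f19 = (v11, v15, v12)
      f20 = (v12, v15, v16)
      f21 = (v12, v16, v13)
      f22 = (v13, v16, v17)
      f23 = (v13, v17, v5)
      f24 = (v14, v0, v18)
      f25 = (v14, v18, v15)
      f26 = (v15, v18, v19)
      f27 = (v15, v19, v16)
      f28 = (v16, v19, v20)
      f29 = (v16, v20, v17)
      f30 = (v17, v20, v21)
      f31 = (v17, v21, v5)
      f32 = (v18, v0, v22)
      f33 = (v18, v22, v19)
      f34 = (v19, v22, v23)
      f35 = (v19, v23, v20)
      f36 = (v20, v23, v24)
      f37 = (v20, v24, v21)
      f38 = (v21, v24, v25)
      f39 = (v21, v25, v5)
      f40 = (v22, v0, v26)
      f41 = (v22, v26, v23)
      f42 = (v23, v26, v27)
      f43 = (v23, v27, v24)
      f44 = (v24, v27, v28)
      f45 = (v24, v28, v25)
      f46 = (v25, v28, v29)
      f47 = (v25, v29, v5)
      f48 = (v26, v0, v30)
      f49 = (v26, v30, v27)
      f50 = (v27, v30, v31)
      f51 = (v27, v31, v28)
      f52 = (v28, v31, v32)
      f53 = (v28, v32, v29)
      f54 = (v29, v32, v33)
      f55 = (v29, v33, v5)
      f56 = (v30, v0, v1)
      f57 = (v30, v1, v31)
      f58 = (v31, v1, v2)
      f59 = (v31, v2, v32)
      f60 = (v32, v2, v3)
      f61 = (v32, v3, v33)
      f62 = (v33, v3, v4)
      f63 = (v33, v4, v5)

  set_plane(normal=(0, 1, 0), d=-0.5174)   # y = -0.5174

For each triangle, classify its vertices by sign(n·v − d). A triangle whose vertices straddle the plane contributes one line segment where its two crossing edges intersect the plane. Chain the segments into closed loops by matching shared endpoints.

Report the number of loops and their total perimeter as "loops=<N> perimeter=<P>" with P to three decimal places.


loops=1 perimeter=7.292

Straddling triangles (20 of 64):
  (v18,v0,v22) [++-] → (-0.5174, -0.5174, -1.10225)–(-0.573263, -0.5174, -1.0841)  len=0.0587
  (v18,v22,v19) [+-+] → (-0.573263, -0.5174, -1.0841)–(-0.607791, -0.5174, -1.03658)  len=0.0587
  (v19,v22,v23) [+--] → (-0.607791, -0.5174, -1.03658)–(-1.06006, -0.5174, -0.4141)  len=0.7694
  (v19,v23,v20) [+-+] → (-1.06006, -0.5174, -0.4141)–(-1.06006, -0.5174, -0.0614418)  len=0.3527
  (v20,v23,v24) [+--] → (-1.06006, -0.5174, -0.0614418)–(-1.06006, -0.5174, 0.4141)  len=0.4755
  (v20,v24,v21) [+-+] → (-1.06006, -0.5174, 0.4141)–(-0.85277, -0.5174, 0.699395)  len=0.3526
  (v21,v24,v25) [+--] → (-0.85277, -0.5174, 0.699395)–(-0.573263, -0.5174, 1.0841)  len=0.4755
  (v21,v25,v5) [+-+] → (-0.573263, -0.5174, 1.0841)–(-0.5174, -0.5174, 1.10225)  len=0.0587
  (v22,v0,v26) [-+-] → (-0.5174, -0.5174, -1.10225)–(0, -0.5174, -1.17189)  len=0.5221
  (v25,v29,v5) [--+] → (0, -0.5174, 1.17189)–(-0.5174, -0.5174, 1.10225)  len=0.5221
  (v26,v0,v30) [-+-] → (0, -0.5174, -1.17189)–(0.5174, -0.5174, -1.10225)  len=0.5221
  (v29,v33,v5) [--+] → (0.5174, -0.5174, 1.10225)–(0, -0.5174, 1.17189)  len=0.5221
  (v30,v0,v1) [-++] → (0.5174, -0.5174, -1.10225)–(0.573263, -0.5174, -1.0841)  len=0.0587
  (v30,v1,v31) [-+-] → (0.573263, -0.5174, -1.0841)–(0.85277, -0.5174, -0.699395)  len=0.4755
  (v31,v1,v2) [-++] → (0.85277, -0.5174, -0.699395)–(1.06006, -0.5174, -0.4141)  len=0.3526
  (v31,v2,v32) [-+-] → (1.06006, -0.5174, -0.4141)–(1.06006, -0.5174, 0.0614418)  len=0.4755
  (v32,v2,v3) [-++] → (1.06006, -0.5174, 0.0614418)–(1.06006, -0.5174, 0.4141)  len=0.3527
  (v32,v3,v33) [-+-] → (1.06006, -0.5174, 0.4141)–(0.607791, -0.5174, 1.03658)  len=0.7694
  (v33,v3,v4) [-++] → (0.607791, -0.5174, 1.03658)–(0.573263, -0.5174, 1.0841)  len=0.0587
  (v33,v4,v5) [-++] → (0.573263, -0.5174, 1.0841)–(0.5174, -0.5174, 1.10225)  len=0.0587

Chained into 1 loop(s):
  loop 1: 20 segments, perimeter = 7.2923
Total perimeter = 7.292
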